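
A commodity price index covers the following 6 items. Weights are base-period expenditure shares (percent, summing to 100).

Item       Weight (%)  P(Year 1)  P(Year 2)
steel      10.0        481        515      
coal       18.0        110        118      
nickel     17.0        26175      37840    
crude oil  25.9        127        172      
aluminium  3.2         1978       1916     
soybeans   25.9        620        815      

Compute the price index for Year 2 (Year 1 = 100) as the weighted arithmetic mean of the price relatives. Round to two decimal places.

steel: 10.0 × (515/481) = 10.0 × 1.070686 = 10.7069
coal: 18.0 × (118/110) = 18.0 × 1.072727 = 19.3091
nickel: 17.0 × (37840/26175) = 17.0 × 1.445654 = 24.5761
crude oil: 25.9 × (172/127) = 25.9 × 1.354331 = 35.0772
aluminium: 3.2 × (1916/1978) = 3.2 × 0.968655 = 3.0997
soybeans: 25.9 × (815/620) = 25.9 × 1.314516 = 34.0460
Index = Σ wᵢ·(p₁ᵢ/p₀ᵢ) = 10.7069 + 19.3091 + 24.5761 + 35.0772 + 3.0997 + 34.0460 = 126.8149

126.81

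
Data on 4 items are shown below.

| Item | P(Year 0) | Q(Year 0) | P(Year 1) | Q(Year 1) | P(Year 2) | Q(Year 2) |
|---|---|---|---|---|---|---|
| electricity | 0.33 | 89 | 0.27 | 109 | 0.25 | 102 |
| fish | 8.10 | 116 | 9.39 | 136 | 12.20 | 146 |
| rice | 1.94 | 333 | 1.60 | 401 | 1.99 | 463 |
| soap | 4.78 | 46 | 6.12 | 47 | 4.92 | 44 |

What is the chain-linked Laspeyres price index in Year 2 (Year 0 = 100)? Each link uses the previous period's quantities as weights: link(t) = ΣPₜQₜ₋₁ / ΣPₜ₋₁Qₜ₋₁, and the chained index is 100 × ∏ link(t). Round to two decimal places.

127.61

Link Year 0→Year 1:
ΣP(Year 1)Q(Year 0) = 0.27×89 + 9.39×116 + 1.60×333 + 6.12×46 = 24.03 + 1089.24 + 532.8 + 281.52 = 1927.59
ΣP(Year 0)Q(Year 0) = 0.33×89 + 8.10×116 + 1.94×333 + 4.78×46 = 29.37 + 939.6 + 646.02 + 219.88 = 1834.87
link = 1927.59/1834.87 = 1.050532
Link Year 1→Year 2:
ΣP(Year 2)Q(Year 1) = 0.25×109 + 12.20×136 + 1.99×401 + 4.92×47 = 27.25 + 1659.2 + 797.99 + 231.24 = 2715.68
ΣP(Year 1)Q(Year 1) = 0.27×109 + 9.39×136 + 1.60×401 + 6.12×47 = 29.43 + 1277.04 + 641.6 + 287.64 = 2235.71
link = 2715.68/2235.71 = 1.214683
Chained index = 100 × 1.050532 × 1.214683 = 127.6064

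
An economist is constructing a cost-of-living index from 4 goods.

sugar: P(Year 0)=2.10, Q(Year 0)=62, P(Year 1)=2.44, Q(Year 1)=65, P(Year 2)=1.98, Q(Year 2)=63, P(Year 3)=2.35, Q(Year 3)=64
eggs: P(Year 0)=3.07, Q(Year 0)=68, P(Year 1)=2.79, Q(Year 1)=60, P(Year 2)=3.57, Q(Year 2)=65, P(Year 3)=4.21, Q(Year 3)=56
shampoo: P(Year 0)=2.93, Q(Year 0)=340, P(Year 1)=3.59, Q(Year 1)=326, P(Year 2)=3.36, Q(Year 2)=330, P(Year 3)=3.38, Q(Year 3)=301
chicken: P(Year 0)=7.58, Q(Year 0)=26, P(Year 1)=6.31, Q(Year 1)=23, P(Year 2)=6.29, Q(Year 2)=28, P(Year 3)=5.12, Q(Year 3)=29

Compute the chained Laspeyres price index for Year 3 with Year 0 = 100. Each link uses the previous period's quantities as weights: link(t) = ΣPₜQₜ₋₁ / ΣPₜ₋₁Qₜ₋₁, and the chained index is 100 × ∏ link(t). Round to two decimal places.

Link Year 0→Year 1:
ΣP(Year 1)Q(Year 0) = 2.44×62 + 2.79×68 + 3.59×340 + 6.31×26 = 151.28 + 189.72 + 1220.6 + 164.06 = 1725.66
ΣP(Year 0)Q(Year 0) = 2.10×62 + 3.07×68 + 2.93×340 + 7.58×26 = 130.2 + 208.76 + 996.2 + 197.08 = 1532.24
link = 1725.66/1532.24 = 1.126233
Link Year 1→Year 2:
ΣP(Year 2)Q(Year 1) = 1.98×65 + 3.57×60 + 3.36×326 + 6.29×23 = 128.7 + 214.2 + 1095.36 + 144.67 = 1582.93
ΣP(Year 1)Q(Year 1) = 2.44×65 + 2.79×60 + 3.59×326 + 6.31×23 = 158.6 + 167.4 + 1170.34 + 145.13 = 1641.47
link = 1582.93/1641.47 = 0.964337
Link Year 2→Year 3:
ΣP(Year 3)Q(Year 2) = 2.35×63 + 4.21×65 + 3.38×330 + 5.12×28 = 148.05 + 273.65 + 1115.4 + 143.36 = 1680.46
ΣP(Year 2)Q(Year 2) = 1.98×63 + 3.57×65 + 3.36×330 + 6.29×28 = 124.74 + 232.05 + 1108.8 + 176.12 = 1641.71
link = 1680.46/1641.71 = 1.023603
Chained index = 100 × 1.126233 × 0.964337 × 1.023603 = 111.1703

111.17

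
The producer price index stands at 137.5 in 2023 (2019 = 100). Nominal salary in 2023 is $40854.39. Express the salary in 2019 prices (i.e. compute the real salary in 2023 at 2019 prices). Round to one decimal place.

29712.3

Real = Nominal ÷ (Index/100) = 40854.39 ÷ (137.5/100)
     = 40854.39 ÷ 1.375 = 29712.2836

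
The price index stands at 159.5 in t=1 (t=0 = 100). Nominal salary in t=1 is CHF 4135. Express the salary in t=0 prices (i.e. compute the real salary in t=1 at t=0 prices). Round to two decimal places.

Real = Nominal ÷ (Index/100) = 4135 ÷ (159.5/100)
     = 4135 ÷ 1.595 = 2592.4765

2592.48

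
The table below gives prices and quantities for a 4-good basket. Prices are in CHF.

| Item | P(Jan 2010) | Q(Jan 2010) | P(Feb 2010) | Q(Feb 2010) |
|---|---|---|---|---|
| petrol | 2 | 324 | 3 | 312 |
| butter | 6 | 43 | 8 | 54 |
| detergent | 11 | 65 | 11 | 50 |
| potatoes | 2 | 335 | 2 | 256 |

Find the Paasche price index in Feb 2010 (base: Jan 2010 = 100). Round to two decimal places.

120.90

Paasche price index uses current-period quantities as weights.
ΣP(Feb 2010)·Q(Feb 2010) = 3×312 + 8×54 + 11×50 + 2×256 = 936 + 432 + 550 + 512 = 2430
ΣP(Jan 2010)·Q(Feb 2010) = 2×312 + 6×54 + 11×50 + 2×256 = 624 + 324 + 550 + 512 = 2010
Index = 2430 / 2010 × 100 = 120.8955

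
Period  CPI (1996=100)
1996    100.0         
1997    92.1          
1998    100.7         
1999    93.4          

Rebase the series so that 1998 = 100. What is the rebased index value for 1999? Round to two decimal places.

Rebased(1999) = 93.4 / 100.7 × 100 = 92.7507

92.75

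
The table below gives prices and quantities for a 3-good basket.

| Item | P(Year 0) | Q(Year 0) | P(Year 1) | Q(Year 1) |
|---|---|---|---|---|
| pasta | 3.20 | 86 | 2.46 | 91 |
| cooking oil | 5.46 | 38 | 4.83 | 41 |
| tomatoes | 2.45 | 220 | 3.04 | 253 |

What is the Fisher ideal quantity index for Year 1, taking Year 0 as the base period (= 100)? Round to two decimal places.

Laspeyres component (base-period weights):
ΣP(Year 0)Q(Year 1) = 3.20×91 + 5.46×41 + 2.45×253 = 291.2 + 223.86 + 619.85 = 1134.91
ΣP(Year 0)Q(Year 0) = 3.20×86 + 5.46×38 + 2.45×220 = 275.2 + 207.48 + 539 = 1021.68
L = 1134.91 / 1021.68 × 100 = 111.0827
Paasche component (current-period weights):
ΣP(Year 1)Q(Year 1) = 2.46×91 + 4.83×41 + 3.04×253 = 223.86 + 198.03 + 769.12 = 1191.01
ΣP(Year 1)Q(Year 0) = 2.46×86 + 4.83×38 + 3.04×220 = 211.56 + 183.54 + 668.8 = 1063.9
P = 1191.01 / 1063.9 × 100 = 111.9476
Fisher = √(L × P) = √(111.0827 × 111.9476) = 111.5143

111.51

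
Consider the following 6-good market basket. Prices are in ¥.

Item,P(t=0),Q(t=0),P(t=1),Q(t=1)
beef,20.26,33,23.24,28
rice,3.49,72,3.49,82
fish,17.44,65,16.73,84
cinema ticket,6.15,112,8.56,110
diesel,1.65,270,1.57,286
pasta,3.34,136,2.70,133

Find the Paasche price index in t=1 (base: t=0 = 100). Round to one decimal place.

104.6

Paasche price index uses current-period quantities as weights.
ΣP(t=1)·Q(t=1) = 23.24×28 + 3.49×82 + 16.73×84 + 8.56×110 + 1.57×286 + 2.70×133 = 650.72 + 286.18 + 1405.32 + 941.6 + 449.02 + 359.1 = 4091.94
ΣP(t=0)·Q(t=1) = 20.26×28 + 3.49×82 + 17.44×84 + 6.15×110 + 1.65×286 + 3.34×133 = 567.28 + 286.18 + 1464.96 + 676.5 + 471.9 + 444.22 = 3911.04
Index = 4091.94 / 3911.04 × 100 = 104.6254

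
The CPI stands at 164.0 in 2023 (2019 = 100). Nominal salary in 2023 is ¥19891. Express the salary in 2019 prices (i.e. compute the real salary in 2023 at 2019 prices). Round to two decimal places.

12128.66

Real = Nominal ÷ (Index/100) = 19891 ÷ (164.0/100)
     = 19891 ÷ 1.640 = 12128.6585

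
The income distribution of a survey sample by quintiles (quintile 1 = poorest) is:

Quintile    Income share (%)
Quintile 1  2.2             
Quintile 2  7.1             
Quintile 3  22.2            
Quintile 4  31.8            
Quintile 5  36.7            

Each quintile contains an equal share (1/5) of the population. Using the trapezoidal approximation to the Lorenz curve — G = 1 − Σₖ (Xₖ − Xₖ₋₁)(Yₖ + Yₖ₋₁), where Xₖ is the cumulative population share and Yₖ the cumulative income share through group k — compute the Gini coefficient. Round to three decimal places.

0.375

Cumulative income shares Yₖ: 0.0220, 0.0930, 0.3150, 0.6330, 1.0000
Σ (Xₖ−Xₖ₋₁)(Yₖ+Yₖ₋₁) = (1/5)(0.0220+0.0000) + (1/5)(0.0930+0.0220) + (1/5)(0.3150+0.0930) + (1/5)(0.6330+0.3150) + (1/5)(1.0000+0.6330)
  = 0.0044 + 0.0230 + 0.0816 + 0.1896 + 0.3266 = 0.6252
G = 1 − 0.6252 = 0.3748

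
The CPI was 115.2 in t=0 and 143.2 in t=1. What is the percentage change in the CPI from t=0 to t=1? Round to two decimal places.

24.31%

Change = (143.2 − 115.2) / 115.2 × 100
       = 28.0 / 115.2 × 100 = 24.3056%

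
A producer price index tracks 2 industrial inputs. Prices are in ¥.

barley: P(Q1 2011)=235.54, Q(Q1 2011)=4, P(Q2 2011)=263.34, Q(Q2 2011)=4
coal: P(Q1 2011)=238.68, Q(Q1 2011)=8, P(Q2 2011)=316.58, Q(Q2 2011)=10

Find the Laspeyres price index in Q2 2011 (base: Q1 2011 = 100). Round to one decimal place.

Laspeyres price index uses base-period quantities as weights.
ΣP(Q2 2011)·Q(Q1 2011) = 263.34×4 + 316.58×8 = 1053.36 + 2532.64 = 3586
ΣP(Q1 2011)·Q(Q1 2011) = 235.54×4 + 238.68×8 = 942.16 + 1909.44 = 2851.6
Index = 3586 / 2851.6 × 100 = 125.7540

125.8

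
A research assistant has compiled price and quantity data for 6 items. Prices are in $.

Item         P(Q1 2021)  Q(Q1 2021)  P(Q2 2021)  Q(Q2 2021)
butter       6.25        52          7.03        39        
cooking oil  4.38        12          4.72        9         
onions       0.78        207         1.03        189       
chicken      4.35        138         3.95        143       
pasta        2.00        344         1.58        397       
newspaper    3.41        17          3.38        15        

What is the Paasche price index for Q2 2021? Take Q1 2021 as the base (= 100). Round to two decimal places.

Paasche price index uses current-period quantities as weights.
ΣP(Q2 2021)·Q(Q2 2021) = 7.03×39 + 4.72×9 + 1.03×189 + 3.95×143 + 1.58×397 + 3.38×15 = 274.17 + 42.48 + 194.67 + 564.85 + 627.26 + 50.7 = 1754.13
ΣP(Q1 2021)·Q(Q2 2021) = 6.25×39 + 4.38×9 + 0.78×189 + 4.35×143 + 2.00×397 + 3.41×15 = 243.75 + 39.42 + 147.42 + 622.05 + 794 + 51.15 = 1897.79
Index = 1754.13 / 1897.79 × 100 = 92.4301

92.43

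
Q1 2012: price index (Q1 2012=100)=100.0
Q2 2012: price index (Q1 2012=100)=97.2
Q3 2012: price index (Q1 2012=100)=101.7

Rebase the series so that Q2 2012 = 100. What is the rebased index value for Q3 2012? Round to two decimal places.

Rebased(Q3 2012) = 101.7 / 97.2 × 100 = 104.6296

104.63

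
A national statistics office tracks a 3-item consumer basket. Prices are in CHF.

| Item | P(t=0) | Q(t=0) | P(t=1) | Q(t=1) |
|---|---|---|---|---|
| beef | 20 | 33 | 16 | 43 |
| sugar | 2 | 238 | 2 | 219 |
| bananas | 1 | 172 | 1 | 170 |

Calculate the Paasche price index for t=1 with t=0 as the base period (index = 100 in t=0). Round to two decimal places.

Paasche price index uses current-period quantities as weights.
ΣP(t=1)·Q(t=1) = 16×43 + 2×219 + 1×170 = 688 + 438 + 170 = 1296
ΣP(t=0)·Q(t=1) = 20×43 + 2×219 + 1×170 = 860 + 438 + 170 = 1468
Index = 1296 / 1468 × 100 = 88.2834

88.28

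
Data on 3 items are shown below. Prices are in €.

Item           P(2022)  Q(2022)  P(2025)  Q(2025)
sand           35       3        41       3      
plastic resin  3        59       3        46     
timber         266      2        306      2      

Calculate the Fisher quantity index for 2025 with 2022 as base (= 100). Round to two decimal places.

Laspeyres component (base-period weights):
ΣP(2022)Q(2025) = 35×3 + 3×46 + 266×2 = 105 + 138 + 532 = 775
ΣP(2022)Q(2022) = 35×3 + 3×59 + 266×2 = 105 + 177 + 532 = 814
L = 775 / 814 × 100 = 95.2088
Paasche component (current-period weights):
ΣP(2025)Q(2025) = 41×3 + 3×46 + 306×2 = 123 + 138 + 612 = 873
ΣP(2025)Q(2022) = 41×3 + 3×59 + 306×2 = 123 + 177 + 612 = 912
P = 873 / 912 × 100 = 95.7237
Fisher = √(L × P) = √(95.2088 × 95.7237) = 95.4659

95.47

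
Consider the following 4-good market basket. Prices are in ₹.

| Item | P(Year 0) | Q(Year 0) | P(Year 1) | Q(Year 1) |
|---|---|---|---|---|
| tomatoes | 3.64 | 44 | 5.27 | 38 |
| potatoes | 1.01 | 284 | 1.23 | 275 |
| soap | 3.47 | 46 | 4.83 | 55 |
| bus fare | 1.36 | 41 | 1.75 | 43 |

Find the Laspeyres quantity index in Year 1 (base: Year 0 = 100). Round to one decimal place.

100.5

Laspeyres quantity index uses base-period prices as weights.
ΣP(Year 0)·Q(Year 1) = 3.64×38 + 1.01×275 + 3.47×55 + 1.36×43 = 138.32 + 277.75 + 190.85 + 58.48 = 665.4
ΣP(Year 0)·Q(Year 0) = 3.64×44 + 1.01×284 + 3.47×46 + 1.36×41 = 160.16 + 286.84 + 159.62 + 55.76 = 662.38
Index = 665.4 / 662.38 × 100 = 100.4559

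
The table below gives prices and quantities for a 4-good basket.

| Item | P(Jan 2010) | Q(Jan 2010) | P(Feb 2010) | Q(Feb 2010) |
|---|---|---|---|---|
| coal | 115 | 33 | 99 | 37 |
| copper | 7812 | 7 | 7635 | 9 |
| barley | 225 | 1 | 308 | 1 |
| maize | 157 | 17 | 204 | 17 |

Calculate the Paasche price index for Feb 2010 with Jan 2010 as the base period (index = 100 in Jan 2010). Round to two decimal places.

Paasche price index uses current-period quantities as weights.
ΣP(Feb 2010)·Q(Feb 2010) = 99×37 + 7635×9 + 308×1 + 204×17 = 3663 + 68715 + 308 + 3468 = 76154
ΣP(Jan 2010)·Q(Feb 2010) = 115×37 + 7812×9 + 225×1 + 157×17 = 4255 + 70308 + 225 + 2669 = 77457
Index = 76154 / 77457 × 100 = 98.3178

98.32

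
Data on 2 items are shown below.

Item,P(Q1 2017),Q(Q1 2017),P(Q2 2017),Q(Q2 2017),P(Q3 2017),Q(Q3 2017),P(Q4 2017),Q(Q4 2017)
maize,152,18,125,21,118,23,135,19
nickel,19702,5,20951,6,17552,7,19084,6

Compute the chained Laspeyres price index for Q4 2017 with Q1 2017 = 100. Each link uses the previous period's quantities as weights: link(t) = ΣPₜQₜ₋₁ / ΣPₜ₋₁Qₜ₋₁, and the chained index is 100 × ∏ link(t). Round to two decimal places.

Link Q1 2017→Q2 2017:
ΣP(Q2 2017)Q(Q1 2017) = 125×18 + 20951×5 = 2250 + 104755 = 107005
ΣP(Q1 2017)Q(Q1 2017) = 152×18 + 19702×5 = 2736 + 98510 = 101246
link = 107005/101246 = 1.056881
Link Q2 2017→Q3 2017:
ΣP(Q3 2017)Q(Q2 2017) = 118×21 + 17552×6 = 2478 + 105312 = 107790
ΣP(Q2 2017)Q(Q2 2017) = 125×21 + 20951×6 = 2625 + 125706 = 128331
link = 107790/128331 = 0.839937
Link Q3 2017→Q4 2017:
ΣP(Q4 2017)Q(Q3 2017) = 135×23 + 19084×7 = 3105 + 133588 = 136693
ΣP(Q3 2017)Q(Q3 2017) = 118×23 + 17552×7 = 2714 + 122864 = 125578
link = 136693/125578 = 1.088511
Chained index = 100 × 1.056881 × 0.839937 × 1.088511 = 96.6286

96.63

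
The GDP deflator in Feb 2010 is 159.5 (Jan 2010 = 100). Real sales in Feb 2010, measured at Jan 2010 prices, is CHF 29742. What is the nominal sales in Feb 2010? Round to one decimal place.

Nominal = Real × (Index/100) = 29742 × (159.5/100)
        = 29742 × 1.595 = 47438.4900

47438.5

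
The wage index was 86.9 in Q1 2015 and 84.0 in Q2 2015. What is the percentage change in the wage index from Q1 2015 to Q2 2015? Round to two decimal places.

-3.34%

Change = (84.0 − 86.9) / 86.9 × 100
       = -2.9 / 86.9 × 100 = -3.3372%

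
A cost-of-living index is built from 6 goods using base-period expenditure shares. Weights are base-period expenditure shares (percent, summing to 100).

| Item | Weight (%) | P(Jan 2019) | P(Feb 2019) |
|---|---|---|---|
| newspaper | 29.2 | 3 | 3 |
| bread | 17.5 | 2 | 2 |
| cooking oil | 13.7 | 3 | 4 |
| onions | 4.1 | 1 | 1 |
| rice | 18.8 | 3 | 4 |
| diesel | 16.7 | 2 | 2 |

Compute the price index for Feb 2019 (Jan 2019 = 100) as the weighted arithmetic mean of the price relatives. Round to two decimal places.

newspaper: 29.2 × (3/3) = 29.2 × 1.000000 = 29.2000
bread: 17.5 × (2/2) = 17.5 × 1.000000 = 17.5000
cooking oil: 13.7 × (4/3) = 13.7 × 1.333333 = 18.2667
onions: 4.1 × (1/1) = 4.1 × 1.000000 = 4.1000
rice: 18.8 × (4/3) = 18.8 × 1.333333 = 25.0667
diesel: 16.7 × (2/2) = 16.7 × 1.000000 = 16.7000
Index = Σ wᵢ·(p₁ᵢ/p₀ᵢ) = 29.2000 + 17.5000 + 18.2667 + 4.1000 + 25.0667 + 16.7000 = 110.8333

110.83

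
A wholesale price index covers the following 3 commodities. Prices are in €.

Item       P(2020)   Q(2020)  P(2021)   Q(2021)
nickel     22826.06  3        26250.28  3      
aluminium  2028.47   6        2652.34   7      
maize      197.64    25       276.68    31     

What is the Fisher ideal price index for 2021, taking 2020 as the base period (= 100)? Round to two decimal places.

Laspeyres component (base-period weights):
ΣP(2021)Q(2020) = 26250.28×3 + 2652.34×6 + 276.68×25 = 78750.84 + 15914.04 + 6917 = 101581.88
ΣP(2020)Q(2020) = 22826.06×3 + 2028.47×6 + 197.64×25 = 68478.18 + 12170.82 + 4941 = 85590
L = 101581.88 / 85590 × 100 = 118.6843
Paasche component (current-period weights):
ΣP(2021)Q(2021) = 26250.28×3 + 2652.34×7 + 276.68×31 = 78750.84 + 18566.38 + 8577.08 = 105894.3
ΣP(2020)Q(2021) = 22826.06×3 + 2028.47×7 + 197.64×31 = 68478.18 + 14199.29 + 6126.84 = 88804.31
P = 105894.3 / 88804.31 × 100 = 119.2446
Fisher = √(L × P) = √(118.6843 × 119.2446) = 118.9641

118.96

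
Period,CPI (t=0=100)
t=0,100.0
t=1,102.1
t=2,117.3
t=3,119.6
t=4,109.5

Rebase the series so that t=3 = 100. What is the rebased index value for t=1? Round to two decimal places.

Rebased(t=1) = 102.1 / 119.6 × 100 = 85.3679

85.37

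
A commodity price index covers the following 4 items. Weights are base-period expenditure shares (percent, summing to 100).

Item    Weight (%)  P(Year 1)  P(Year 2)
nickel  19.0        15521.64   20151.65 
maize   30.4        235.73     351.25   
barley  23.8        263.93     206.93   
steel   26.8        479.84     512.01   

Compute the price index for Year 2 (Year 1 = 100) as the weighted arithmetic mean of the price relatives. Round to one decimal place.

nickel: 19.0 × (20151.65/15521.64) = 19.0 × 1.298294 = 24.6676
maize: 30.4 × (351.25/235.73) = 30.4 × 1.490052 = 45.2976
barley: 23.8 × (206.93/263.93) = 23.8 × 0.784034 = 18.6600
steel: 26.8 × (512.01/479.84) = 26.8 × 1.067043 = 28.5968
Index = Σ wᵢ·(p₁ᵢ/p₀ᵢ) = 24.6676 + 45.2976 + 18.6600 + 28.5968 = 117.2219

117.2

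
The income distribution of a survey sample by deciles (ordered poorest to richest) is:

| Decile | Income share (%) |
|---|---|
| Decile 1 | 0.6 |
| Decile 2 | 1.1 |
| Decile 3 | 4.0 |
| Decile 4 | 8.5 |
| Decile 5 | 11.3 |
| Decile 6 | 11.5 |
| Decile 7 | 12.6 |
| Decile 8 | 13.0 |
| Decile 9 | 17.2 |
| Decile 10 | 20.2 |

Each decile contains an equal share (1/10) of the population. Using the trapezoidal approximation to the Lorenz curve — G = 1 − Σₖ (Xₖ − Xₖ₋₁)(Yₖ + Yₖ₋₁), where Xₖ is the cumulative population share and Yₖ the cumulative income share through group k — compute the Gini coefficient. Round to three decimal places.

0.347

Cumulative income shares Yₖ: 0.0060, 0.0170, 0.0570, 0.1420, 0.2550, 0.3700, 0.4960, 0.6260, 0.7980, 1.0000
Σ (Xₖ−Xₖ₋₁)(Yₖ+Yₖ₋₁) = (1/10)(0.0060+0.0000) + (1/10)(0.0170+0.0060) + (1/10)(0.0570+0.0170) + (1/10)(0.1420+0.0570) + (1/10)(0.2550+0.1420) + (1/10)(0.3700+0.2550) + (1/10)(0.4960+0.3700) + (1/10)(0.6260+0.4960) + (1/10)(0.7980+0.6260) + (1/10)(1.0000+0.7980)
  = 0.0006 + 0.0023 + 0.0074 + 0.0199 + 0.0397 + 0.0625 + 0.0866 + 0.1122 + 0.1424 + 0.1798 = 0.6534
G = 1 − 0.6534 = 0.3466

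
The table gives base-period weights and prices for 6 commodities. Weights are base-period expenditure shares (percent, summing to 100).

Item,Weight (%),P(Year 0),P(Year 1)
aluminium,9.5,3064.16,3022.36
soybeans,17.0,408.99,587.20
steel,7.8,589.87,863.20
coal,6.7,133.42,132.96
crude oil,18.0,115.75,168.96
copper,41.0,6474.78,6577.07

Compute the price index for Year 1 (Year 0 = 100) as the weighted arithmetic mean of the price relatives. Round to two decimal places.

aluminium: 9.5 × (3022.36/3064.16) = 9.5 × 0.986358 = 9.3704
soybeans: 17.0 × (587.20/408.99) = 17.0 × 1.435732 = 24.4074
steel: 7.8 × (863.20/589.87) = 7.8 × 1.463373 = 11.4143
coal: 6.7 × (132.96/133.42) = 6.7 × 0.996552 = 6.6769
crude oil: 18.0 × (168.96/115.75) = 18.0 × 1.459698 = 26.2746
copper: 41.0 × (6577.07/6474.78) = 41.0 × 1.015798 = 41.6477
Index = Σ wᵢ·(p₁ᵢ/p₀ᵢ) = 9.3704 + 24.4074 + 11.4143 + 6.6769 + 26.2746 + 41.6477 = 119.7913

119.79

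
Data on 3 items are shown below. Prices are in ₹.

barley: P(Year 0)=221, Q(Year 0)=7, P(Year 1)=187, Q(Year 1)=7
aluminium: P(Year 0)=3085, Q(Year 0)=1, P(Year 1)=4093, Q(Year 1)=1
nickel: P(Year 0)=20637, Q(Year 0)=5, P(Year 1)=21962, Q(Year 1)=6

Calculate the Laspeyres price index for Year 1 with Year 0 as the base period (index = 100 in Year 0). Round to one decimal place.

Laspeyres price index uses base-period quantities as weights.
ΣP(Year 1)·Q(Year 0) = 187×7 + 4093×1 + 21962×5 = 1309 + 4093 + 109810 = 115212
ΣP(Year 0)·Q(Year 0) = 221×7 + 3085×1 + 20637×5 = 1547 + 3085 + 103185 = 107817
Index = 115212 / 107817 × 100 = 106.8588

106.9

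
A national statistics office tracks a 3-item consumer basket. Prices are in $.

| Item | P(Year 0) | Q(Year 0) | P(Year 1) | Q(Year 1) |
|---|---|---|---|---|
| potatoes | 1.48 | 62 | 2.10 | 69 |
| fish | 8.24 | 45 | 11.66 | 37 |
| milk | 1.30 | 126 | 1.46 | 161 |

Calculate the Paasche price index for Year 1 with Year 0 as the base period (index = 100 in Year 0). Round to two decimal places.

Paasche price index uses current-period quantities as weights.
ΣP(Year 1)·Q(Year 1) = 2.10×69 + 11.66×37 + 1.46×161 = 144.9 + 431.42 + 235.06 = 811.38
ΣP(Year 0)·Q(Year 1) = 1.48×69 + 8.24×37 + 1.30×161 = 102.12 + 304.88 + 209.3 = 616.3
Index = 811.38 / 616.3 × 100 = 131.6534

131.65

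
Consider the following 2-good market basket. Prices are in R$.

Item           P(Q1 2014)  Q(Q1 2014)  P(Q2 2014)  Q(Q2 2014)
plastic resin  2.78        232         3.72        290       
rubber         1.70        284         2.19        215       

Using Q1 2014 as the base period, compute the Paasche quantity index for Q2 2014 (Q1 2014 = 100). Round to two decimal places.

104.35

Paasche quantity index uses current-period prices as weights.
ΣP(Q2 2014)·Q(Q2 2014) = 3.72×290 + 2.19×215 = 1078.8 + 470.85 = 1549.65
ΣP(Q2 2014)·Q(Q1 2014) = 3.72×232 + 2.19×284 = 863.04 + 621.96 = 1485
Index = 1549.65 / 1485 × 100 = 104.3535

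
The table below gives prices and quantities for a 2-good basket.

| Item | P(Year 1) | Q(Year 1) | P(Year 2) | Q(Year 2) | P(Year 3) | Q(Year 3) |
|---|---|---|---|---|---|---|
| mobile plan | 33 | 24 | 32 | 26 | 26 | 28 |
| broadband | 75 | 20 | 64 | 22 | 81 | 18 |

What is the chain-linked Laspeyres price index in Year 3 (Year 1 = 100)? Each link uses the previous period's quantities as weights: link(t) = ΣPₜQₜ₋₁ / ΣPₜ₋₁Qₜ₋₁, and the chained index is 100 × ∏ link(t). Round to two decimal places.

Link Year 1→Year 2:
ΣP(Year 2)Q(Year 1) = 32×24 + 64×20 = 768 + 1280 = 2048
ΣP(Year 1)Q(Year 1) = 33×24 + 75×20 = 792 + 1500 = 2292
link = 2048/2292 = 0.893543
Link Year 2→Year 3:
ΣP(Year 3)Q(Year 2) = 26×26 + 81×22 = 676 + 1782 = 2458
ΣP(Year 2)Q(Year 2) = 32×26 + 64×22 = 832 + 1408 = 2240
link = 2458/2240 = 1.097321
Chained index = 100 × 0.893543 × 1.097321 = 98.0504

98.05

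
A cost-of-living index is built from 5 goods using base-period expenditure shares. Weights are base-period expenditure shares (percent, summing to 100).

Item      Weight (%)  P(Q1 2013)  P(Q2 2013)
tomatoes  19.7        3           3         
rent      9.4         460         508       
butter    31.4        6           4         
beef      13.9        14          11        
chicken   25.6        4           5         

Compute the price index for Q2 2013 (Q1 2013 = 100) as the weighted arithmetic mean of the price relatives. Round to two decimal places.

93.94

tomatoes: 19.7 × (3/3) = 19.7 × 1.000000 = 19.7000
rent: 9.4 × (508/460) = 9.4 × 1.104348 = 10.3809
butter: 31.4 × (4/6) = 31.4 × 0.666667 = 20.9333
beef: 13.9 × (11/14) = 13.9 × 0.785714 = 10.9214
chicken: 25.6 × (5/4) = 25.6 × 1.250000 = 32.0000
Index = Σ wᵢ·(p₁ᵢ/p₀ᵢ) = 19.7000 + 10.3809 + 20.9333 + 10.9214 + 32.0000 = 93.9356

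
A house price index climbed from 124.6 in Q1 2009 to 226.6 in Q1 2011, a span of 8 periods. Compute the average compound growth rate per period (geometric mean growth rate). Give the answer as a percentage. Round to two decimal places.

Growth factor = (226.6/124.6)^(1/8) = (1.818620)^(1/8) = 1.077625
Growth rate = 1.077625 − 1 = 0.077625 = 7.7625%

7.76%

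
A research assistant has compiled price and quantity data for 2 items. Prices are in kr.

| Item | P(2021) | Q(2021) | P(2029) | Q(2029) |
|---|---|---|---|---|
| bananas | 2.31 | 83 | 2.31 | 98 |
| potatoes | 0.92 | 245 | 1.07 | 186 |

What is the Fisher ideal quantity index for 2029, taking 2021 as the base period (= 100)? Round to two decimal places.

94.51

Laspeyres component (base-period weights):
ΣP(2021)Q(2029) = 2.31×98 + 0.92×186 = 226.38 + 171.12 = 397.5
ΣP(2021)Q(2021) = 2.31×83 + 0.92×245 = 191.73 + 225.4 = 417.13
L = 397.5 / 417.13 × 100 = 95.2940
Paasche component (current-period weights):
ΣP(2029)Q(2029) = 2.31×98 + 1.07×186 = 226.38 + 199.02 = 425.4
ΣP(2029)Q(2021) = 2.31×83 + 1.07×245 = 191.73 + 262.15 = 453.88
P = 425.4 / 453.88 × 100 = 93.7252
Fisher = √(L × P) = √(95.2940 × 93.7252) = 94.5064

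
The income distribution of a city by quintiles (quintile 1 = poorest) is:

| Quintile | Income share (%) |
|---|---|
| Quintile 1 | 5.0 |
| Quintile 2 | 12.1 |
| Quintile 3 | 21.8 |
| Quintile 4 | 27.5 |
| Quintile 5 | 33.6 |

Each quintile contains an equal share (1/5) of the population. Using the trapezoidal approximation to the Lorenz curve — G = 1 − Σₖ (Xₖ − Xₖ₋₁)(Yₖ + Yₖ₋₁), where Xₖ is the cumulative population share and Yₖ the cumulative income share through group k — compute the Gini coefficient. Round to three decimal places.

Cumulative income shares Yₖ: 0.0500, 0.1710, 0.3890, 0.6640, 1.0000
Σ (Xₖ−Xₖ₋₁)(Yₖ+Yₖ₋₁) = (1/5)(0.0500+0.0000) + (1/5)(0.1710+0.0500) + (1/5)(0.3890+0.1710) + (1/5)(0.6640+0.3890) + (1/5)(1.0000+0.6640)
  = 0.0100 + 0.0442 + 0.1120 + 0.2106 + 0.3328 = 0.7096
G = 1 − 0.7096 = 0.2904

0.290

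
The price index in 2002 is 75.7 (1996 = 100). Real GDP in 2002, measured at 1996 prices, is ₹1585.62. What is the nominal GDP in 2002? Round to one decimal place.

Nominal = Real × (Index/100) = 1585.62 × (75.7/100)
        = 1585.62 × 0.757 = 1200.3143

1200.3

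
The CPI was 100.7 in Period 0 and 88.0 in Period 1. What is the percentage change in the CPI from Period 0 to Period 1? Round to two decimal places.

-12.61%

Change = (88.0 − 100.7) / 100.7 × 100
       = -12.7 / 100.7 × 100 = -12.6117%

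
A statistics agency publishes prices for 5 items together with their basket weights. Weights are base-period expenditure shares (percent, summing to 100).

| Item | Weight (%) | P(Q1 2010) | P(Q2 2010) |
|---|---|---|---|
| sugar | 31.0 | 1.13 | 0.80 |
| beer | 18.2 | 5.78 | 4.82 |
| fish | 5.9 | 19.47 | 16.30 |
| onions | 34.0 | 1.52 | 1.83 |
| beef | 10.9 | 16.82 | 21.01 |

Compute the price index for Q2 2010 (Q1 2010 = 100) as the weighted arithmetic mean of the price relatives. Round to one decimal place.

sugar: 31.0 × (0.80/1.13) = 31.0 × 0.707965 = 21.9469
beer: 18.2 × (4.82/5.78) = 18.2 × 0.833910 = 15.1772
fish: 5.9 × (16.30/19.47) = 5.9 × 0.837185 = 4.9394
onions: 34.0 × (1.83/1.52) = 34.0 × 1.203947 = 40.9342
beef: 10.9 × (21.01/16.82) = 10.9 × 1.249108 = 13.6153
Index = Σ wᵢ·(p₁ᵢ/p₀ᵢ) = 21.9469 + 15.1772 + 4.9394 + 40.9342 + 13.6153 = 96.6129

96.6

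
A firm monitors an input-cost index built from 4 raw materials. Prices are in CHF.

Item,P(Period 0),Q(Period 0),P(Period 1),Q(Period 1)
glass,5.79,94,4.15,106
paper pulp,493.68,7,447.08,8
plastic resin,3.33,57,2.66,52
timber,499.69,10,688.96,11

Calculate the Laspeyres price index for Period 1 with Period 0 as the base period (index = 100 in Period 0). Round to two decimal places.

114.96

Laspeyres price index uses base-period quantities as weights.
ΣP(Period 1)·Q(Period 0) = 4.15×94 + 447.08×7 + 2.66×57 + 688.96×10 = 390.1 + 3129.56 + 151.62 + 6889.6 = 10560.88
ΣP(Period 0)·Q(Period 0) = 5.79×94 + 493.68×7 + 3.33×57 + 499.69×10 = 544.26 + 3455.76 + 189.81 + 4996.9 = 9186.73
Index = 10560.88 / 9186.73 × 100 = 114.9580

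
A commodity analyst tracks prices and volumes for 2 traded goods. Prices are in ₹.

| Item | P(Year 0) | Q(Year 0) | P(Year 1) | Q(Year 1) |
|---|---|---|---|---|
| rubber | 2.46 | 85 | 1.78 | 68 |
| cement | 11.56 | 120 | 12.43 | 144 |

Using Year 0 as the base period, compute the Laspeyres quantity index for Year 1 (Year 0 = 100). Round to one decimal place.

114.8

Laspeyres quantity index uses base-period prices as weights.
ΣP(Year 0)·Q(Year 1) = 2.46×68 + 11.56×144 = 167.28 + 1664.64 = 1831.92
ΣP(Year 0)·Q(Year 0) = 2.46×85 + 11.56×120 = 209.1 + 1387.2 = 1596.3
Index = 1831.92 / 1596.3 × 100 = 114.7604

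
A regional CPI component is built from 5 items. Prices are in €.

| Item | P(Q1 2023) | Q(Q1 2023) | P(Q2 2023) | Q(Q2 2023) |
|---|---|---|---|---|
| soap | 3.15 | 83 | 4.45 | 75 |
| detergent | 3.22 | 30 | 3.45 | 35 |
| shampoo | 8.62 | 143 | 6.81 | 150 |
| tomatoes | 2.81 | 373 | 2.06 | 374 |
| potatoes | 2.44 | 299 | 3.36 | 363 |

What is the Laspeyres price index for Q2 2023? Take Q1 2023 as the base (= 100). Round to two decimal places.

95.59

Laspeyres price index uses base-period quantities as weights.
ΣP(Q2 2023)·Q(Q1 2023) = 4.45×83 + 3.45×30 + 6.81×143 + 2.06×373 + 3.36×299 = 369.35 + 103.5 + 973.83 + 768.38 + 1004.64 = 3219.7
ΣP(Q1 2023)·Q(Q1 2023) = 3.15×83 + 3.22×30 + 8.62×143 + 2.81×373 + 2.44×299 = 261.45 + 96.6 + 1232.66 + 1048.13 + 729.56 = 3368.4
Index = 3219.7 / 3368.4 × 100 = 95.5854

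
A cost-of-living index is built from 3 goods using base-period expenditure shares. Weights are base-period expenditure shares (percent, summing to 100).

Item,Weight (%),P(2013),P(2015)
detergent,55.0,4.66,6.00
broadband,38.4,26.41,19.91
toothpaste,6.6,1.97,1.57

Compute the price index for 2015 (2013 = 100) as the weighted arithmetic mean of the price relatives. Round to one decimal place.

detergent: 55.0 × (6.00/4.66) = 55.0 × 1.287554 = 70.8155
broadband: 38.4 × (19.91/26.41) = 38.4 × 0.753881 = 28.9490
toothpaste: 6.6 × (1.57/1.97) = 6.6 × 0.796954 = 5.2599
Index = Σ wᵢ·(p₁ᵢ/p₀ᵢ) = 70.8155 + 28.9490 + 5.2599 = 105.0244

105.0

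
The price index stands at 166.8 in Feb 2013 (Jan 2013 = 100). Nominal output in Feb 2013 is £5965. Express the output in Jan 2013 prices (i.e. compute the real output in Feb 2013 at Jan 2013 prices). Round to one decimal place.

3576.1

Real = Nominal ÷ (Index/100) = 5965 ÷ (166.8/100)
     = 5965 ÷ 1.668 = 3576.1391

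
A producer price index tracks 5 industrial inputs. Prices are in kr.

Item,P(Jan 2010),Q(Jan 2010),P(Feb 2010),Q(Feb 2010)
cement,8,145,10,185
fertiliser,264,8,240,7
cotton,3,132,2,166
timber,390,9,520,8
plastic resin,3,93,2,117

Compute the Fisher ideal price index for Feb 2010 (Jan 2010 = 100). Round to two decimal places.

Laspeyres component (base-period weights):
ΣP(Feb 2010)Q(Jan 2010) = 10×145 + 240×8 + 2×132 + 520×9 + 2×93 = 1450 + 1920 + 264 + 4680 + 186 = 8500
ΣP(Jan 2010)Q(Jan 2010) = 8×145 + 264×8 + 3×132 + 390×9 + 3×93 = 1160 + 2112 + 396 + 3510 + 279 = 7457
L = 8500 / 7457 × 100 = 113.9869
Paasche component (current-period weights):
ΣP(Feb 2010)Q(Feb 2010) = 10×185 + 240×7 + 2×166 + 520×8 + 2×117 = 1850 + 1680 + 332 + 4160 + 234 = 8256
ΣP(Jan 2010)Q(Feb 2010) = 8×185 + 264×7 + 3×166 + 390×8 + 3×117 = 1480 + 1848 + 498 + 3120 + 351 = 7297
P = 8256 / 7297 × 100 = 113.1424
Fisher = √(L × P) = √(113.9869 × 113.1424) = 113.5638

113.56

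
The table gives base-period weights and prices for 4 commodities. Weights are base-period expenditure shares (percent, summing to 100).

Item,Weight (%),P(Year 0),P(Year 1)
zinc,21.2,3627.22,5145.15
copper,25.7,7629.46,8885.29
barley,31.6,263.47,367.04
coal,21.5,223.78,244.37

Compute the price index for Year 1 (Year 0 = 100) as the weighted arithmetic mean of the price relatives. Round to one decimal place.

127.5

zinc: 21.2 × (5145.15/3627.22) = 21.2 × 1.418483 = 30.0718
copper: 25.7 × (8885.29/7629.46) = 25.7 × 1.164603 = 29.9303
barley: 31.6 × (367.04/263.47) = 31.6 × 1.393100 = 44.0220
coal: 21.5 × (244.37/223.78) = 21.5 × 1.092010 = 23.4782
Index = Σ wᵢ·(p₁ᵢ/p₀ᵢ) = 30.0718 + 29.9303 + 44.0220 + 23.4782 = 127.5023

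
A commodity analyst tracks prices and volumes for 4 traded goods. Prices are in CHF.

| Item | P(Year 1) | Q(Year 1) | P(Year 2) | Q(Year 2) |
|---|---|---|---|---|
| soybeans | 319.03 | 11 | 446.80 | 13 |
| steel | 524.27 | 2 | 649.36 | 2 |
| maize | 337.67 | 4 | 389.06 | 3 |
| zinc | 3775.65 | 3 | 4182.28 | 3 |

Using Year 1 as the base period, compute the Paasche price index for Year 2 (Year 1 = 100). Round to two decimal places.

Paasche price index uses current-period quantities as weights.
ΣP(Year 2)·Q(Year 2) = 446.80×13 + 649.36×2 + 389.06×3 + 4182.28×3 = 5808.4 + 1298.72 + 1167.18 + 12546.84 = 20821.14
ΣP(Year 1)·Q(Year 2) = 319.03×13 + 524.27×2 + 337.67×3 + 3775.65×3 = 4147.39 + 1048.54 + 1013.01 + 11326.95 = 17535.89
Index = 20821.14 / 17535.89 × 100 = 118.7344

118.73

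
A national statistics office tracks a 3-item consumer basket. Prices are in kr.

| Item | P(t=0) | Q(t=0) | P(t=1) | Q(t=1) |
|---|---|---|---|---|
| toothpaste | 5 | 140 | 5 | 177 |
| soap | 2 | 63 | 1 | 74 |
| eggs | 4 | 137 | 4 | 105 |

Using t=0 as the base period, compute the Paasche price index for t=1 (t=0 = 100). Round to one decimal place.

Paasche price index uses current-period quantities as weights.
ΣP(t=1)·Q(t=1) = 5×177 + 1×74 + 4×105 = 885 + 74 + 420 = 1379
ΣP(t=0)·Q(t=1) = 5×177 + 2×74 + 4×105 = 885 + 148 + 420 = 1453
Index = 1379 / 1453 × 100 = 94.9071

94.9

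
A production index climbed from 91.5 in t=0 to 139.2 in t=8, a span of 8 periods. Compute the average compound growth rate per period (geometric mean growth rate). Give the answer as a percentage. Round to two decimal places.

Growth factor = (139.2/91.5)^(1/8) = (1.521311)^(1/8) = 1.053846
Growth rate = 1.053846 − 1 = 0.053846 = 5.3846%

5.38%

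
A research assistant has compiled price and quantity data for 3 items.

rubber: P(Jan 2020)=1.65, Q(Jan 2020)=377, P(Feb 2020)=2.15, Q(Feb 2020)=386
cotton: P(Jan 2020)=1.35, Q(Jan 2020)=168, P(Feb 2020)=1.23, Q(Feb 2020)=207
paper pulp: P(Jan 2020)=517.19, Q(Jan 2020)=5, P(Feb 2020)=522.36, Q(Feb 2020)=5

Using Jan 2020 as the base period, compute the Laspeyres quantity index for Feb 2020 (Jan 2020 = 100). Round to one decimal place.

102.0

Laspeyres quantity index uses base-period prices as weights.
ΣP(Jan 2020)·Q(Feb 2020) = 1.65×386 + 1.35×207 + 517.19×5 = 636.9 + 279.45 + 2585.95 = 3502.3
ΣP(Jan 2020)·Q(Jan 2020) = 1.65×377 + 1.35×168 + 517.19×5 = 622.05 + 226.8 + 2585.95 = 3434.8
Index = 3502.3 / 3434.8 × 100 = 101.9652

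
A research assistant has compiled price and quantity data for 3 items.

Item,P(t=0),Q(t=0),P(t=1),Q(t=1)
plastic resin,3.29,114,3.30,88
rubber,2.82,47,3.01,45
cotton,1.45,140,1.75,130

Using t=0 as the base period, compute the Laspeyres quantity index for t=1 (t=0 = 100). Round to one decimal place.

85.1

Laspeyres quantity index uses base-period prices as weights.
ΣP(t=0)·Q(t=1) = 3.29×88 + 2.82×45 + 1.45×130 = 289.52 + 126.9 + 188.5 = 604.92
ΣP(t=0)·Q(t=0) = 3.29×114 + 2.82×47 + 1.45×140 = 375.06 + 132.54 + 203 = 710.6
Index = 604.92 / 710.6 × 100 = 85.1281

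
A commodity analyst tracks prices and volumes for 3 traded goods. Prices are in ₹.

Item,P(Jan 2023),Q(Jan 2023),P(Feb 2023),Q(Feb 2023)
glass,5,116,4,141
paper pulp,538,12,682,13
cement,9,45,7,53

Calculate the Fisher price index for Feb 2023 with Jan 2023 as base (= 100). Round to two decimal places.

Laspeyres component (base-period weights):
ΣP(Feb 2023)Q(Jan 2023) = 4×116 + 682×12 + 7×45 = 464 + 8184 + 315 = 8963
ΣP(Jan 2023)Q(Jan 2023) = 5×116 + 538×12 + 9×45 = 580 + 6456 + 405 = 7441
L = 8963 / 7441 × 100 = 120.4542
Paasche component (current-period weights):
ΣP(Feb 2023)Q(Feb 2023) = 4×141 + 682×13 + 7×53 = 564 + 8866 + 371 = 9801
ΣP(Jan 2023)Q(Feb 2023) = 5×141 + 538×13 + 9×53 = 705 + 6994 + 477 = 8176
P = 9801 / 8176 × 100 = 119.8752
Fisher = √(L × P) = √(120.4542 × 119.8752) = 120.1644

120.16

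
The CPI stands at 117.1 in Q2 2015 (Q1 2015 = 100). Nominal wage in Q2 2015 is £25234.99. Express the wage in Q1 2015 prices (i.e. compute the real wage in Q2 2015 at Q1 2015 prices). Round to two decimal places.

Real = Nominal ÷ (Index/100) = 25234.99 ÷ (117.1/100)
     = 25234.99 ÷ 1.171 = 21549.9488

21549.95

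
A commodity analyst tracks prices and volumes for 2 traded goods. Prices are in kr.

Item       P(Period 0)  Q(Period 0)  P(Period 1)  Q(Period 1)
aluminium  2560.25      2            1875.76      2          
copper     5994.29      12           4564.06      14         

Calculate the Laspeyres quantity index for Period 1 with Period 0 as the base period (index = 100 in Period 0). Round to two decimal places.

115.56

Laspeyres quantity index uses base-period prices as weights.
ΣP(Period 0)·Q(Period 1) = 2560.25×2 + 5994.29×14 = 5120.5 + 83920.06 = 89040.56
ΣP(Period 0)·Q(Period 0) = 2560.25×2 + 5994.29×12 = 5120.5 + 71931.48 = 77051.98
Index = 89040.56 / 77051.98 × 100 = 115.5591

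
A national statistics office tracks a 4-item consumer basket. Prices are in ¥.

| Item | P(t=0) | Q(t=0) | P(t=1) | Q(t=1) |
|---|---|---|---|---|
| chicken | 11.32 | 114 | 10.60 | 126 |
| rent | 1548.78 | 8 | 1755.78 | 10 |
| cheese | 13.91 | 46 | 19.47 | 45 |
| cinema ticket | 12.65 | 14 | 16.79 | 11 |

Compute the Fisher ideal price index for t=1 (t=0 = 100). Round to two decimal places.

Laspeyres component (base-period weights):
ΣP(t=1)Q(t=0) = 10.60×114 + 1755.78×8 + 19.47×46 + 16.79×14 = 1208.4 + 14046.24 + 895.62 + 235.06 = 16385.32
ΣP(t=0)Q(t=0) = 11.32×114 + 1548.78×8 + 13.91×46 + 12.65×14 = 1290.48 + 12390.24 + 639.86 + 177.1 = 14497.68
L = 16385.32 / 14497.68 × 100 = 113.0203
Paasche component (current-period weights):
ΣP(t=1)Q(t=1) = 10.60×126 + 1755.78×10 + 19.47×45 + 16.79×11 = 1335.6 + 17557.8 + 876.15 + 184.69 = 19954.24
ΣP(t=0)Q(t=1) = 11.32×126 + 1548.78×10 + 13.91×45 + 12.65×11 = 1426.32 + 15487.8 + 625.95 + 139.15 = 17679.22
P = 19954.24 / 17679.22 × 100 = 112.8683
Fisher = √(L × P) = √(113.0203 × 112.8683) = 112.9443

112.94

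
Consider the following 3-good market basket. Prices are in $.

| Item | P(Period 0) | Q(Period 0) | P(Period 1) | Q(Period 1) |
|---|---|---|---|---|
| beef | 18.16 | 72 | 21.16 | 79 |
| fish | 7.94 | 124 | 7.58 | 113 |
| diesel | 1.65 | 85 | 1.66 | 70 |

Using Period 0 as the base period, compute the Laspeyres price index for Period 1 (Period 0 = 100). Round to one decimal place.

107.1

Laspeyres price index uses base-period quantities as weights.
ΣP(Period 1)·Q(Period 0) = 21.16×72 + 7.58×124 + 1.66×85 = 1523.52 + 939.92 + 141.1 = 2604.54
ΣP(Period 0)·Q(Period 0) = 18.16×72 + 7.94×124 + 1.65×85 = 1307.52 + 984.56 + 140.25 = 2432.33
Index = 2604.54 / 2432.33 × 100 = 107.0800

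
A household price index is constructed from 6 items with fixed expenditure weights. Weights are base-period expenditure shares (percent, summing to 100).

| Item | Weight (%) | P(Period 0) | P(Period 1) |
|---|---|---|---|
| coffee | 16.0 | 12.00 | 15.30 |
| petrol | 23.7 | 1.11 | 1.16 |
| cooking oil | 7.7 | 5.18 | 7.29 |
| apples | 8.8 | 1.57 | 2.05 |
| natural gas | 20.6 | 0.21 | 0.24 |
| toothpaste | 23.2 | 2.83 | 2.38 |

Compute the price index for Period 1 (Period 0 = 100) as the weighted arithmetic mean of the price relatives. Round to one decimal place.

110.5

coffee: 16.0 × (15.30/12.00) = 16.0 × 1.275000 = 20.4000
petrol: 23.7 × (1.16/1.11) = 23.7 × 1.045045 = 24.7676
cooking oil: 7.7 × (7.29/5.18) = 7.7 × 1.407336 = 10.8365
apples: 8.8 × (2.05/1.57) = 8.8 × 1.305732 = 11.4904
natural gas: 20.6 × (0.24/0.21) = 20.6 × 1.142857 = 23.5429
toothpaste: 23.2 × (2.38/2.83) = 23.2 × 0.840989 = 19.5110
Index = Σ wᵢ·(p₁ᵢ/p₀ᵢ) = 20.4000 + 24.7676 + 10.8365 + 11.4904 + 23.5429 + 19.5110 = 110.5483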